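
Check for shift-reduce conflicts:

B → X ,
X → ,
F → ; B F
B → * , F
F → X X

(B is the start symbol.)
No shift-reduce conflicts

Augment with B' → B and build the canonical LR(0) collection (I0 = CLOSURE({[B' → . B]}), then GOTO on every symbol after a dot until no new states appear). It has 13 states:
  I0: { [B → . * , F], [B → . X ,], [B' → . B], [X → . ,] }  — shift
  I1: { [B → * . , F] }  — shift
  I2: { [X → , .] }  — reduce
  I3: { [B' → B .] }  — accept
  I4: { [B → X . ,] }  — shift
  I5: { [B → X , .] }  — reduce
  I6: { [B → * , . F], [F → . ; B F], [F → . X X], [X → . ,] }  — shift
  I7: { [B → . * , F], [B → . X ,], [F → ; . B F], [X → . ,] }  — shift
  I8: { [B → * , F .] }  — reduce
  I9: { [F → X . X], [X → . ,] }  — shift
  I10: { [F → X X .] }  — reduce
  I11: { [F → . ; B F], [F → . X X], [F → ; B . F], [X → . ,] }  — shift
  I12: { [F → ; B F .] }  — reduce

No state contains both a complete item and a shift item.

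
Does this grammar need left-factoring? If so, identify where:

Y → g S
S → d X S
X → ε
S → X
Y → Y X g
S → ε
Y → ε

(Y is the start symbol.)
No, left-factoring is not needed

Left-factoring is needed when two productions for the same non-terminal
share a common prefix on the right-hand side.

Productions for Y:
  Y → g S
  Y → Y X g
  Y → ε
Productions for S:
  S → d X S
  S → X
  S → ε

No common prefixes found.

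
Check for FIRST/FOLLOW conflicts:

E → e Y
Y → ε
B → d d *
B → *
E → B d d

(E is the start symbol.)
No FIRST/FOLLOW conflicts.

A FIRST/FOLLOW conflict occurs when a non-terminal N has a nullable alternative N → β (β ⇒* ε) and another alternative N → α with FIRST(α) ∩ FOLLOW(N) ≠ ∅: on such a lookahead the parser cannot decide between expanding α and letting N vanish via β.

Nullable non-terminals: Y.
Y has a nullable alternative but only one production, so nothing to check.

B, E have no nullable alternative, so no FIRST/FOLLOW check is needed there.

No FIRST/FOLLOW conflicts found.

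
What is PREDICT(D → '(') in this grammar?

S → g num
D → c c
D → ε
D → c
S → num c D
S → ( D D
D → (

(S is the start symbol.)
PREDICT(D → '(') = (FIRST(RHS) \ {ε}) ∪ (FOLLOW(D) if ε ∈ FIRST(RHS), i.e. RHS ⇒* ε)
FIRST('(') = { '(' }
ε ∉ FIRST('('), so FOLLOW(D) is not added.
PREDICT(D → '(') = { '(' }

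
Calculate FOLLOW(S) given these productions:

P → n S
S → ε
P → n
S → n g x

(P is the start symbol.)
In P → n S: S is at the end, add FOLLOW(P)

The FOLLOW sets referred to above (computed the same way, to a fixed point):
  FOLLOW(P) = { $ }

Taking the union: FOLLOW(S) = { $ }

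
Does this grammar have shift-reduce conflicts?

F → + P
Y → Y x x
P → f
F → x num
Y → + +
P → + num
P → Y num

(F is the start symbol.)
No shift-reduce conflicts

Augment with F' → F and build the canonical LR(0) collection (I0 = CLOSURE({[F' → . F]}), then GOTO on every symbol after a dot until no new states appear). It has 14 states:
  I0: { [F → . + P], [F → . x num], [F' → . F] }  — shift
  I1: { [F → + . P], [P → . + num], [P → . Y num], [P → . f], [Y → . + +], [Y → . Y x x] }  — shift
  I2: { [F' → F .] }  — accept
  I3: { [F → x . num] }  — shift
  I4: { [F → x num .] }  — reduce
  I5: { [P → + . num], [Y → + . +] }  — shift
  I6: { [F → + P .] }  — reduce
  I7: { [P → Y . num], [Y → Y . x x] }  — shift
  I8: { [P → f .] }  — reduce
  I9: { [P → Y num .] }  — reduce
  I10: { [Y → Y x . x] }  — shift
  I11: { [Y → Y x x .] }  — reduce
  I12: { [Y → + + .] }  — reduce
  I13: { [P → + num .] }  — reduce

No state contains both a complete item and a shift item.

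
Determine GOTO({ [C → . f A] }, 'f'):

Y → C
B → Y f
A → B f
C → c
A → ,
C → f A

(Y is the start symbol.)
{ [A → . ,], [A → . B f], [B → . Y f], [C → . c], [C → . f A], [C → f . A], [Y → . C] }

GOTO(I, 'f') = CLOSURE({ [A → αX.β] : [A → α.Xβ] ∈ I, X = 'f' })

Items with dot before 'f', with the dot advanced:
  [C → . f A] → [C → f . A]
Closure of the advanced items:
  [C → f . A] has the dot before A: add [A → . B f], [A → . ,]
  [A → . B f] has the dot before B: add [B → . Y f]
  [B → . Y f] has the dot before Y: add [Y → . C]
  [Y → . C] has the dot before C: add [C → . c], [C → . f A]

GOTO = { [A → . ,], [A → . B f], [B → . Y f], [C → . c], [C → . f A], [C → f . A], [Y → . C] }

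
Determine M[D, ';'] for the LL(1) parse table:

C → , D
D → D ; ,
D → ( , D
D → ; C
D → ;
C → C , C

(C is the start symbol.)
To find M[D, ';'], we find productions for D where ';' is in the predict set (PREDICT(N → α) = (FIRST(α) \ {ε}) ∪ (FOLLOW(N) if α ⇒* ε)).

Relevant sets:
  FIRST(D) = { '(', ';' }

D → D ; ,: PREDICT = { '(', ';' }
  ';' is in predict set, so this production goes in M[D, ';']
D → ( , D: PREDICT = { '(' }
D → ; C: PREDICT = { ';' }
  ';' is in predict set, so this production goes in M[D, ';']
D → ;: PREDICT = { ';' }
  ';' is in predict set, so this production goes in M[D, ';']

M[D, ';'] = D → D ; ,, D → ; C, D → ;  (a multiply-defined cell — the grammar is not LL(1))

Answer: D → D ; ,, D → ; C, D → ;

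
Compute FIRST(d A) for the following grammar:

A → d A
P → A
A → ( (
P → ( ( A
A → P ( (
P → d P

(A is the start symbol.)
To compute FIRST(d A), process the symbols left to right:
Symbol d is a terminal. Add 'd' and stop.
FIRST(d A) = { 'd' }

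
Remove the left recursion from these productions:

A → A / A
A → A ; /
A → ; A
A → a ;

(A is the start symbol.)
A → ; A A'
A → a ; A'
A' → / A A'
A' → ; / A'
A' → ε

A is directly left-recursive. The standard transformation for
  A → A α₁ | ... | A α_m | β₁ | ... | β_n
is
  A  → β₁ A' | ... | β_n A'
  A' → α₁ A' | ... | α_m A' | ε

A → ; A becomes A → ; A A'
A → a ; becomes A → a ; A'
A → A / A becomes A' → / A A'
A → A ; / becomes A' → ; / A'
Add A' → ε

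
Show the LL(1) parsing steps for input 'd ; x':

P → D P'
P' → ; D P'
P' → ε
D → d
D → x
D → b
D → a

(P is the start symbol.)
LL(1) parsing maintains a stack (initially the start symbol over $) and the input. At each step: if the stack top is a terminal, match it against the current input token; if it is a non-terminal N, replace it with the RHS of M[N, lookahead] (the unique production whose predict set contains the lookahead).

Stack is shown with the top on the left.

Stack     Input    Action
-------------------------
P $       d ; x $  output P → D P'
D P' $    d ; x $  output D → d
d P' $    d ; x $  match 'd'
P' $      ; x $    output P' → ; D P'
; D P' $  ; x $    match ';'
D P' $    x $      output D → x
x P' $    x $      match 'x'
P' $      $        output P' → ε
$         $        accept

The string is accepted.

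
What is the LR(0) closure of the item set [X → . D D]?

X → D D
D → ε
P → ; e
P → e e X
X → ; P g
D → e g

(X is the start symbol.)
{ [D → . e g], [D → .], [X → . D D] }

Start with: [X → . D D]
  [X → . D D] has the dot before D: add [D → .], [D → . e g]
No further items can be added.

CLOSURE = { [D → . e g], [D → .], [X → . D D] }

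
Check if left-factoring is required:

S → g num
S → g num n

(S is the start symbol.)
Yes, S has productions with common prefix 'g num'

Left-factoring is needed when two productions for the same non-terminal
share a common prefix on the right-hand side.

Productions for S:
  S → g num
  S → g num n

Found common prefix 'g num' in productions for S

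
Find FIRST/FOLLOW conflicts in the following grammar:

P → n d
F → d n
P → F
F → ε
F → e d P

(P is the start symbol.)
No FIRST/FOLLOW conflicts.

Nullable non-terminals: F, P.
FIRST sets used below: FIRST(F) = { 'd', 'e', ε }

F: nullable alternative(s) F → ε; FOLLOW(F) = { $ }
  F → d n: FIRST \ {ε} = { 'd' } — disjoint from FOLLOW(F)
  F → ε: FIRST \ {ε} = { } — this is the only nullable alternative, skip
  F → e d P: FIRST \ {ε} = { 'e' } — disjoint from FOLLOW(F)

P: nullable alternative(s) P → F; FOLLOW(P) = { $ }
  P → n d: FIRST \ {ε} = { 'n' } — disjoint from FOLLOW(P)
  P → F: FIRST \ {ε} = { 'd', 'e' } — this is the only nullable alternative, skip

No FIRST/FOLLOW conflicts found.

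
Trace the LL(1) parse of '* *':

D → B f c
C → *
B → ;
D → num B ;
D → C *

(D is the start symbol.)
Stack is shown with the top on the left.

Stack  Input  Action
--------------------
D $    * * $  output D → C *
C * $  * * $  output C → *
* * $  * * $  match '*'
* $    * $    match '*'
$      $      accept

The string is accepted.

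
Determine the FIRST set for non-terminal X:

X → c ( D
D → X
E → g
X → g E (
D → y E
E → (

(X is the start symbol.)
{ 'c', 'g' }

To compute FIRST(X), examine every production with X on the left-hand side, reading each right-hand side left to right until a non-nullable symbol is reached.

From X → c ( D:
  - c is a terminal: add 'c' and stop
From X → g E (:
  - g is a terminal: add 'g' and stop

Collecting: FIRST(X) = { 'c', 'g' }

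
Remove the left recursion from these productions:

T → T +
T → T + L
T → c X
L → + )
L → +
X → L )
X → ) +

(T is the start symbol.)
T is directly left-recursive. The standard transformation for
  A → A α₁ | ... | A α_m | β₁ | ... | β_n
is
  A  → β₁ A' | ... | β_n A'
  A' → α₁ A' | ... | α_m A' | ε

T → c X becomes T → c X T'
T → T + becomes T' → + T'
T → T + L becomes T' → + L T'
Add T' → ε

Productions for other non-terminals are unchanged:
  L → + )
  L → +
  X → L )
  X → ) +

Resulting grammar:
T → c X T'
T' → + T'
T' → + L T'
T' → ε
L → + )
L → +
X → L )
X → ) +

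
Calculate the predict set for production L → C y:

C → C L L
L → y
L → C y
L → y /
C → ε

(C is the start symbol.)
{ 'y' }

PREDICT(L → C y) = (FIRST(RHS) \ {ε}) ∪ (FOLLOW(L) if ε ∈ FIRST(RHS), i.e. RHS ⇒* ε)
FIRST(C) = { 'y', ε }
FIRST(C y) = { 'y' }
ε ∉ FIRST(C y), so FOLLOW(L) is not added.
PREDICT(L → C y) = { 'y' }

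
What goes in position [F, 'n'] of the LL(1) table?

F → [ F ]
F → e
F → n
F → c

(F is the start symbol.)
F → n

To find M[F, 'n'], we find productions for F where 'n' is in the predict set (PREDICT(N → α) = (FIRST(α) \ {ε}) ∪ (FOLLOW(N) if α ⇒* ε)).

F → [ F ]: PREDICT = { '[' }
F → e: PREDICT = { 'e' }
F → n: PREDICT = { 'n' }
  'n' is in predict set, so this production goes in M[F, 'n']
F → c: PREDICT = { 'c' }

M[F, 'n'] = F → n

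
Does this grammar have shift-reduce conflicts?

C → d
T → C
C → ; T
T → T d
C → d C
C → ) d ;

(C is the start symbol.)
Augment with C' → C and build the canonical LR(0) collection (I0 = CLOSURE({[C' → . C]}), then GOTO on every symbol after a dot until no new states appear). It has 11 states:
  I0: { [C → . ) d ;], [C → . ; T], [C → . d C], [C → . d], [C' → . C] }  — shift
  I1: { [C → ) . d ;] }  — shift
  I2: { [C → . ) d ;], [C → . ; T], [C → . d C], [C → . d], [C → ; . T], [T → . C], [T → . T d] }  — shift
  I3: { [C' → C .] }  — accept
  I4: { [C → . ) d ;], [C → . ; T], [C → . d C], [C → . d], [C → d . C], [C → d .] }  — shift, reduce
  I5: { [C → d C .] }  — reduce
  I6: { [T → C .] }  — reduce
  I7: { [C → ; T .], [T → T . d] }  — shift, reduce
  I8: { [T → T d .] }  — reduce
  I9: { [C → ) d . ;] }  — shift
  I10: { [C → ) d ; .] }  — reduce

I4 contains reduce item [C → d .] and shift items [C → . ) d ;], [C → . ; T], [C → . d], [C → . d C] — shift-reduce conflict.
I7 contains reduce item [C → ; T .] and shift item [T → T . d] — shift-reduce conflict.

Answer: Yes — I4: [C → d .] vs [C → . ) d ;]; I7: [C → ; T .] vs [T → T . d]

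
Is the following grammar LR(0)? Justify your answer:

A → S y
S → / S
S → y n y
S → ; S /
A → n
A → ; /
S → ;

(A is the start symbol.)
No. Shift-reduce conflict between [S → ; .] and [A → ; . /]

Augment with A' → A and build the canonical LR(0) collection (I0 = CLOSURE({[A' → . A]}), then GOTO on every symbol after a dot until no new states appear). It has 15 states:
  I0: { [A → . ; /], [A → . S y], [A → . n], [A' → . A], [S → . / S], [S → . ; S /], [S → . ;], [S → . y n y] }  — shift
  I1: { [S → . / S], [S → . ; S /], [S → . ;], [S → . y n y], [S → / . S] }  — shift
  I2: { [A → ; . /], [S → . / S], [S → . ; S /], [S → . ;], [S → . y n y], [S → ; . S /], [S → ; .] }  — shift, reduce
  I3: { [A' → A .] }  — accept
  I4: { [A → S . y] }  — shift
  I5: { [A → n .] }  — reduce
  I6: { [S → y . n y] }  — shift
  I7: { [S → y n . y] }  — shift
  I8: { [S → y n y .] }  — reduce
  I9: { [A → S y .] }  — reduce
  I10: { [A → ; / .], [S → . / S], [S → . ; S /], [S → . ;], [S → . y n y], [S → / . S] }  — shift, reduce
  I11: { [S → . / S], [S → . ; S /], [S → . ;], [S → . y n y], [S → ; . S /], [S → ; .] }  — shift, reduce
  I12: { [S → ; S . /] }  — shift
  I13: { [S → ; S / .] }  — reduce
  I14: { [S → / S .] }  — reduce

Conflict in state I2:
  Shift-reduce conflict between [S → ; .] and [A → ; . /]
So the grammar is NOT LR(0).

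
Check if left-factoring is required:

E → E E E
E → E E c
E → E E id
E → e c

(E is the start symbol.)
Left-factoring is needed when two productions for the same non-terminal
share a common prefix on the right-hand side.

Productions for E:
  E → E E E
  E → E E c
  E → E E id
  E → e c

Found common prefix 'E E' in productions for E

Answer: Yes, E has productions with common prefix 'E E'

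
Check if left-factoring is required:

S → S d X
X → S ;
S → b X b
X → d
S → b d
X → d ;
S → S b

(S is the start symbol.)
Left-factoring is needed when two productions for the same non-terminal
share a common prefix on the right-hand side.

Productions for S:
  S → S d X
  S → b X b
  S → b d
  S → S b
Productions for X:
  X → S ;
  X → d
  X → d ;

Found common prefix 'S' in productions for S
Found common prefix 'b' in productions for S
Found common prefix 'd' in productions for X

Answer: Yes, S has productions with common prefix 'S'; S has productions with common prefix 'b'; X has productions with common prefix 'd'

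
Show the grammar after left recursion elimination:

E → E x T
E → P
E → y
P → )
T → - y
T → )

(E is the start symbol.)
E → P E'
E → y E'
E' → x T E'
E' → ε
P → )
T → - y
T → )

E is directly left-recursive. The standard transformation for
  A → A α₁ | ... | A α_m | β₁ | ... | β_n
is
  A  → β₁ A' | ... | β_n A'
  A' → α₁ A' | ... | α_m A' | ε

E → P becomes E → P E'
E → y becomes E → y E'
E → E x T becomes E' → x T E'
Add E' → ε

Productions for other non-terminals are unchanged:
  P → )
  T → - y
  T → )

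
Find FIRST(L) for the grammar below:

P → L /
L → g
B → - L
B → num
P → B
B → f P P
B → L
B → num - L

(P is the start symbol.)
To compute FIRST(L), examine every production with L on the left-hand side, reading each right-hand side left to right until a non-nullable symbol is reached.

From L → g:
  - g is a terminal: add 'g' and stop

Collecting: FIRST(L) = { 'g' }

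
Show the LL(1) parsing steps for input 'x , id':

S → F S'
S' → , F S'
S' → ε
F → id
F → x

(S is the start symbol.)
LL(1) parsing maintains a stack (initially the start symbol over $) and the input. At each step: if the stack top is a terminal, match it against the current input token; if it is a non-terminal N, replace it with the RHS of M[N, lookahead] (the unique production whose predict set contains the lookahead).

Stack is shown with the top on the left.

Stack     Input     Action
--------------------------
S $       x , id $  output S → F S'
F S' $    x , id $  output F → x
x S' $    x , id $  match 'x'
S' $      , id $    output S' → , F S'
, F S' $  , id $    match ','
F S' $    id $      output F → id
id S' $   id $      match 'id'
S' $      $         output S' → ε
$         $         accept

The string is accepted.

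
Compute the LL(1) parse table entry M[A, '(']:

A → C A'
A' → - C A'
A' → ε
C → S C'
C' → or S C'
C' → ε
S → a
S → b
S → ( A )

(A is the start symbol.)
To find M[A, '('], we find productions for A where '(' is in the predict set (PREDICT(N → α) = (FIRST(α) \ {ε}) ∪ (FOLLOW(N) if α ⇒* ε)).

Relevant sets:
  FIRST(C) = { '(', 'a', 'b' }

A → C A': PREDICT = { '(', 'a', 'b' }
  '(' is in predict set, so this production goes in M[A, '(']

M[A, '('] = A → C A'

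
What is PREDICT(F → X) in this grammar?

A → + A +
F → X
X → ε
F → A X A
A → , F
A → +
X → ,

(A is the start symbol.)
PREDICT(F → X) = (FIRST(RHS) \ {ε}) ∪ (FOLLOW(F) if ε ∈ FIRST(RHS), i.e. RHS ⇒* ε)
FIRST(X) = { ',', ε }
FIRST(X) = { ',', ε }
ε ∈ FIRST(X) (the right-hand side is nullable), so add FOLLOW(F) = { $, '+', ',' }
PREDICT(F → X) = { $, '+', ',' }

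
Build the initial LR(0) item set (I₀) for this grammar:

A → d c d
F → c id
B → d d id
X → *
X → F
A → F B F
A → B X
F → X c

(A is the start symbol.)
First, augment the grammar with A' → A
I₀ = CLOSURE({ [A' → . A] }):
  [A' → . A] has the dot before A: add [A → . d c d], [A → . F B F], [A → . B X]
  [A → . F B F] has the dot before F: add [F → . c id], [F → . X c]
  [A → . B X] has the dot before B: add [B → . d d id]
  [F → . X c] has the dot before X: add [X → . *], [X → . F]
No further items can be added.

I₀ = { [A → . B X], [A → . F B F], [A → . d c d], [A' → . A], [B → . d d id], [F → . X c], [F → . c id], [X → . *], [X → . F] }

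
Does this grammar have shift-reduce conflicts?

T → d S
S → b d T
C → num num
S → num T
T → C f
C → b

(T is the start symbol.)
No shift-reduce conflicts

Augment with T' → T and build the canonical LR(0) collection (I0 = CLOSURE({[T' → . T]}), then GOTO on every symbol after a dot until no new states appear). It has 14 states:
  I0: { [C → . b], [C → . num num], [T → . C f], [T → . d S], [T' → . T] }  — shift
  I1: { [T → C . f] }  — shift
  I2: { [T' → T .] }  — accept
  I3: { [C → b .] }  — reduce
  I4: { [S → . b d T], [S → . num T], [T → d . S] }  — shift
  I5: { [C → num . num] }  — shift
  I6: { [C → num num .] }  — reduce
  I7: { [T → d S .] }  — reduce
  I8: { [S → b . d T] }  — shift
  I9: { [C → . b], [C → . num num], [S → num . T], [T → . C f], [T → . d S] }  — shift
  I10: { [S → num T .] }  — reduce
  I11: { [C → . b], [C → . num num], [S → b d . T], [T → . C f], [T → . d S] }  — shift
  I12: { [S → b d T .] }  — reduce
  I13: { [T → C f .] }  — reduce

No state contains both a complete item and a shift item.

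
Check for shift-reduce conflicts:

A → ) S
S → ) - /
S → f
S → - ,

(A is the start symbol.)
No shift-reduce conflicts

Augment with A' → A and build the canonical LR(0) collection (I0 = CLOSURE({[A' → . A]}), then GOTO on every symbol after a dot until no new states appear). It has 10 states:
  I0: { [A → . ) S], [A' → . A] }  — shift
  I1: { [A → ) . S], [S → . ) - /], [S → . - ,], [S → . f] }  — shift
  I2: { [A' → A .] }  — accept
  I3: { [S → ) . - /] }  — shift
  I4: { [S → - . ,] }  — shift
  I5: { [A → ) S .] }  — reduce
  I6: { [S → f .] }  — reduce
  I7: { [S → - , .] }  — reduce
  I8: { [S → ) - . /] }  — shift
  I9: { [S → ) - / .] }  — reduce

No state contains both a complete item and a shift item.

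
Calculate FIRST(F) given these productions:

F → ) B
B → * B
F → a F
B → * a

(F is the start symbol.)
To compute FIRST(F), examine every production with F on the left-hand side, reading each right-hand side left to right until a non-nullable symbol is reached.

From F → ) B:
  - ')' is a terminal: add ')' and stop
From F → a F:
  - a is a terminal: add 'a' and stop

Collecting: FIRST(F) = { ')', 'a' }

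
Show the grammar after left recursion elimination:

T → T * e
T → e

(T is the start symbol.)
T → e T'
T' → * e T'
T' → ε

T is directly left-recursive. The standard transformation for
  A → A α₁ | ... | A α_m | β₁ | ... | β_n
is
  A  → β₁ A' | ... | β_n A'
  A' → α₁ A' | ... | α_m A' | ε

T → e becomes T → e T'
T → T * e becomes T' → * e T'
Add T' → ε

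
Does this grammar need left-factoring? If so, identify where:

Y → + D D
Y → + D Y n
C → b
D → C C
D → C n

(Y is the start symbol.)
Yes, Y has productions with common prefix '+ D'; D has productions with common prefix 'C'

Left-factoring is needed when two productions for the same non-terminal
share a common prefix on the right-hand side.

Productions for Y:
  Y → + D D
  Y → + D Y n
Productions for D:
  D → C C
  D → C n

Found common prefix '+ D' in productions for Y
Found common prefix 'C' in productions for D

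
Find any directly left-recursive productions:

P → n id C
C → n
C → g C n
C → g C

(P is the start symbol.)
No direct left recursion

Direct left recursion occurs when N → N α for some non-terminal N (the right-hand side begins with the left-hand side itself).

P → n id C: starts with n
C → n: starts with n
C → g C n: starts with g
C → g C: starts with g

No direct left recursion found.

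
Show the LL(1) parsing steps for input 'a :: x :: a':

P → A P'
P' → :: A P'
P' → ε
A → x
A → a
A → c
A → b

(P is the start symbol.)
Stack is shown with the top on the left.

Stack      Input          Action
--------------------------------
P $        a :: x :: a $  output P → A P'
A P' $     a :: x :: a $  output A → a
a P' $     a :: x :: a $  match 'a'
P' $       :: x :: a $    output P' → :: A P'
:: A P' $  :: x :: a $    match '::'
A P' $     x :: a $       output A → x
x P' $     x :: a $       match 'x'
P' $       :: a $         output P' → :: A P'
:: A P' $  :: a $         match '::'
A P' $     a $            output A → a
a P' $     a $            match 'a'
P' $       $              output P' → ε
$          $              accept

The string is accepted.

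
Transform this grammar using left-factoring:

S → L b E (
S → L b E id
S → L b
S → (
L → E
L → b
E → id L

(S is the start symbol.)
Left-factoring transforms A → αβ₁ | αβ₂ into A → αA' and A' → β₁ | β₂
(α is the longest common prefix among the alternatives). Repeat until
no nonterminal has two alternatives with a common prefix.

Round 1: S has alternatives sharing prefix 'L b'. Introduce S': S → L b S'
  Add: S' → E (
  Add: S' → E id
  Add: S' → ε

Round 2: S' has alternatives sharing prefix 'E'. Introduce S'': S' → E S''
  Add: S'' → (
  Add: S'' → id

No remaining common prefixes — done.

Resulting grammar:
S → L b S'
S' → E S''
S'' → (
S'' → id
S' → ε
S → (
L → E
L → b
E → id L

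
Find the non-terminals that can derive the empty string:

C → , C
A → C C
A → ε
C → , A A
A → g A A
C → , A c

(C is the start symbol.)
{ 'A' }

A non-terminal is nullable if it can derive ε (the empty string): either it has an ε-production, or it has a production whose right-hand side consists entirely of nullable non-terminals.

ε-productions: A → ε
So A is immediately nullable.
No further non-terminal can be added: every production for the remaining non-terminals contains a terminal or a non-nullable non-terminal.
Nullable = { 'A' }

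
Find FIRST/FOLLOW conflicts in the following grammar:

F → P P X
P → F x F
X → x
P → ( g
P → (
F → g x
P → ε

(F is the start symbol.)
Yes. P → F x F with FOLLOW(P) on { '(', 'g', 'x' }; P → '(' g with FOLLOW(P) on { '(' }; P → '(' with FOLLOW(P) on { '(' }

A FIRST/FOLLOW conflict occurs when a non-terminal N has a nullable alternative N → β (β ⇒* ε) and another alternative N → α with FIRST(α) ∩ FOLLOW(N) ≠ ∅: on such a lookahead the parser cannot decide between expanding α and letting N vanish via β.

Nullable non-terminals: P.
FIRST sets used below: FIRST(F) = { '(', 'g', 'x' }

P: nullable alternative(s) P → ε; FOLLOW(P) = { '(', 'g', 'x' }
  P → F x F: FIRST \ {ε} = { '(', 'g', 'x' } — overlaps FOLLOW(P) on { '(', 'g', 'x' }: CONFLICT
  P → ( g: FIRST \ {ε} = { '(' } — overlaps FOLLOW(P) on { '(' }: CONFLICT
  P → (: FIRST \ {ε} = { '(' } — overlaps FOLLOW(P) on { '(' }: CONFLICT
  P → ε: FIRST \ {ε} = { } — this is the only nullable alternative, skip

F, X have no nullable alternative, so no FIRST/FOLLOW check is needed there.

So the grammar has 3 FIRST/FOLLOW conflicts (marked CONFLICT above).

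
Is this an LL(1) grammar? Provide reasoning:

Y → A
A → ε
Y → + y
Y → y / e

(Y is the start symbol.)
Yes, the grammar is LL(1).

A grammar is LL(1) if for each non-terminal N with multiple productions, the predict sets of those productions are pairwise disjoint, where PREDICT(N → α) = (FIRST(α) \ {ε}) ∪ (FOLLOW(N) if α ⇒* ε).

Relevant sets:
  FIRST(A) = { ε }
  FOLLOW(Y) = { $ }

For Y:
  PREDICT(Y → A) = { $ }
  PREDICT(Y → '+' y) = { '+' }
  PREDICT(Y → y '/' e) = { 'y' }
A has a single production, so nothing to check there.

All predict sets are disjoint. The grammar IS LL(1).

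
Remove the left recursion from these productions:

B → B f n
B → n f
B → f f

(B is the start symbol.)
B → n f B'
B → f f B'
B' → f n B'
B' → ε

B is directly left-recursive. The standard transformation for
  A → A α₁ | ... | A α_m | β₁ | ... | β_n
is
  A  → β₁ A' | ... | β_n A'
  A' → α₁ A' | ... | α_m A' | ε

B → n f becomes B → n f B'
B → f f becomes B → f f B'
B → B f n becomes B' → f n B'
Add B' → ε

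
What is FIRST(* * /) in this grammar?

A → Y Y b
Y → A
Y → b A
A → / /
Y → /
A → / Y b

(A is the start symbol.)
{ '*' }

To compute FIRST(* * /), process the symbols left to right:
Symbol * is a terminal. Add '*' and stop.
FIRST(* * /) = { '*' }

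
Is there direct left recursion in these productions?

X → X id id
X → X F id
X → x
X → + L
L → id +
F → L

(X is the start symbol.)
Yes, X is left-recursive

X → X id id: LEFT RECURSIVE (starts with X)
X → X F id: LEFT RECURSIVE (starts with X)
X → x: starts with x
X → + L: starts with '+'
L → id +: starts with id
F → L: starts with L

The grammar has direct left recursion on: X.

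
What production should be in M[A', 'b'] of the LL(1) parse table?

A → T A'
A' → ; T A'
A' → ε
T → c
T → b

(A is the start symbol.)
Empty (error entry)

To find M[A', 'b'], we find productions for A' where 'b' is in the predict set (PREDICT(N → α) = (FIRST(α) \ {ε}) ∪ (FOLLOW(N) if α ⇒* ε)).

Relevant sets:
  FOLLOW(A') = { $ }

A' → ; T A': PREDICT = { ';' }
A' → ε: PREDICT = { $ }

M[A', 'b'] is empty (no production applies)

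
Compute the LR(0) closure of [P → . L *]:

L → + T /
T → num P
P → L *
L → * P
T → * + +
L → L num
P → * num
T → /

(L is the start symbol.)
{ [L → . * P], [L → . + T /], [L → . L num], [P → . L *] }

Start with: [P → . L *]
  [P → . L *] has the dot before L: add [L → . + T /], [L → . * P], [L → . L num]
No further items can be added.

CLOSURE = { [L → . * P], [L → . + T /], [L → . L num], [P → . L *] }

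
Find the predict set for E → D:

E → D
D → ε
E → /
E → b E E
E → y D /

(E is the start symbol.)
{ $, '/', 'b', 'y' }

PREDICT(E → D) = (FIRST(RHS) \ {ε}) ∪ (FOLLOW(E) if ε ∈ FIRST(RHS), i.e. RHS ⇒* ε)
FIRST(D) = { ε }
FIRST(D) = { ε }
ε ∈ FIRST(D) (the right-hand side is nullable), so add FOLLOW(E) = { $, '/', 'b', 'y' }
PREDICT(E → D) = { $, '/', 'b', 'y' }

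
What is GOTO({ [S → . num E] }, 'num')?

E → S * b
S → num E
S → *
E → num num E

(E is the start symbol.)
{ [E → . S * b], [E → . num num E], [S → . *], [S → . num E], [S → num . E] }

GOTO(I, 'num') = CLOSURE({ [A → αX.β] : [A → α.Xβ] ∈ I, X = 'num' })

Items with dot before 'num', with the dot advanced:
  [S → . num E] → [S → num . E]
Closure of the advanced items:
  [S → num . E] has the dot before E: add [E → . S * b], [E → . num num E]
  [E → . S * b] has the dot before S: add [S → . num E], [S → . *]

GOTO = { [E → . S * b], [E → . num num E], [S → . *], [S → . num E], [S → num . E] }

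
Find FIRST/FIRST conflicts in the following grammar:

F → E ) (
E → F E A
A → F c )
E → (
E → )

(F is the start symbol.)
Yes. E → F E A / E → '(' on { '(' }; E → F E A / E → ')' on { ')' }

A FIRST/FIRST conflict occurs when two productions N → α and N → β for the same non-terminal have FIRST(α) ∩ FIRST(β) ≠ ∅ (with ε ∈ FIRST of a nullable right-hand side, so two nullable alternatives also conflict).

FIRST sets of the non-terminals at (or reachable through a nullable prefix from) the front of some alternative:
  FIRST(F) = { '(', ')' }

Productions for E:
  E → F E A: FIRST = { '(', ')' }
  E → (: FIRST = { '(' }
  E → ): FIRST = { ')' }
F, A have only one production, so no FIRST/FIRST conflict is possible there.

Conflict for E: E → F E A and E → (
  Overlap: { '(' }
Conflict for E: E → F E A and E → )
  Overlap: { ')' }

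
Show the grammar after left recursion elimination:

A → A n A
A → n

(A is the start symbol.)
A is directly left-recursive. The standard transformation for
  A → A α₁ | ... | A α_m | β₁ | ... | β_n
is
  A  → β₁ A' | ... | β_n A'
  A' → α₁ A' | ... | α_m A' | ε

A → n becomes A → n A'
A → A n A becomes A' → n A A'
Add A' → ε

Resulting grammar:
A → n A'
A' → n A A'
A' → ε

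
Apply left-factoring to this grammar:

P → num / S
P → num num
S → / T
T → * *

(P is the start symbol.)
P → num P'
P' → / S
P' → num
S → / T
T → * *

Left-factoring transforms A → αβ₁ | αβ₂ into A → αA' and A' → β₁ | β₂
(α is the longest common prefix among the alternatives). Repeat until
no nonterminal has two alternatives with a common prefix.

Round 1: P has alternatives sharing prefix 'num'. Introduce P': P → num P'
  Add: P' → / S
  Add: P' → num

No remaining common prefixes — done.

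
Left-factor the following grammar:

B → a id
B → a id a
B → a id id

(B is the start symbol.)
B → a id B'
B' → ε
B' → a
B' → id

Left-factoring transforms A → αβ₁ | αβ₂ into A → αA' and A' → β₁ | β₂
(α is the longest common prefix among the alternatives). Repeat until
no nonterminal has two alternatives with a common prefix.

Round 1: B has alternatives sharing prefix 'a id'. Introduce B': B → a id B'
  Add: B' → ε
  Add: B' → a
  Add: B' → id

No remaining common prefixes — done.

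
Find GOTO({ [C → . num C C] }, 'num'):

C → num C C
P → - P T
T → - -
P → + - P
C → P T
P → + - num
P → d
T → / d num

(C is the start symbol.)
{ [C → . P T], [C → . num C C], [C → num . C C], [P → . + - P], [P → . + - num], [P → . - P T], [P → . d] }

GOTO(I, 'num') = CLOSURE({ [A → αX.β] : [A → α.Xβ] ∈ I, X = 'num' })

Items with dot before 'num', with the dot advanced:
  [C → . num C C] → [C → num . C C]
Closure of the advanced items:
  [C → num . C C] has the dot before C: add [C → . num C C], [C → . P T]
  [C → . P T] has the dot before P: add [P → . - P T], [P → . + - P], [P → . + - num], [P → . d]

GOTO = { [C → . P T], [C → . num C C], [C → num . C C], [P → . + - P], [P → . + - num], [P → . - P T], [P → . d] }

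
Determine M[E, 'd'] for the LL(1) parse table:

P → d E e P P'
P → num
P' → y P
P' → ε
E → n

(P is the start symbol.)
To find M[E, 'd'], we find productions for E where 'd' is in the predict set (PREDICT(N → α) = (FIRST(α) \ {ε}) ∪ (FOLLOW(N) if α ⇒* ε)).

E → n: PREDICT = { 'n' }

M[E, 'd'] is empty (no production applies)

Answer: Empty (error entry)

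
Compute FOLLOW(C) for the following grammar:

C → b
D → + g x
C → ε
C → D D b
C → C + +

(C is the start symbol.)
To compute FOLLOW(C), find every occurrence of C on a right-hand side N → α C β: add FIRST(β) \ {ε}, and if β is empty or nullable also add FOLLOW(N). Iterate to a fixed point.

C is the start symbol, so $ ∈ FOLLOW(C).
In C → C + +: C is followed by '+' '+', add FIRST('+' '+') \ {ε} = { '+' }

Taking the union: FOLLOW(C) = { $, '+' }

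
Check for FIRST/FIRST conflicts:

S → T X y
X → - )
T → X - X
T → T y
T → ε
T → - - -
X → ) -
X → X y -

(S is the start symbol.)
Yes. X → '-' ')' / X → X y '-' on { '-' }; X → ')' '-' / X → X y '-' on { ')' }; T → X '-' X / T → T y on { ')', '-' }; T → X '-' X / T → '-' '-' '-' on { '-' }; T → T y / T → '-' '-' '-' on { '-' }

A FIRST/FIRST conflict occurs when two productions N → α and N → β for the same non-terminal have FIRST(α) ∩ FIRST(β) ≠ ∅ (with ε ∈ FIRST of a nullable right-hand side, so two nullable alternatives also conflict).

FIRST sets of the non-terminals at (or reachable through a nullable prefix from) the front of some alternative:
  FIRST(X) = { ')', '-' }
  FIRST(T) = { ')', '-', 'y', ε }

Productions for X:
  X → - ): FIRST = { '-' }
  X → ) -: FIRST = { ')' }
  X → X y -: FIRST = { ')', '-' }
Productions for T:
  T → X - X: FIRST = { ')', '-' }
  T → T y: FIRST = { ')', '-', 'y' }
  T → ε: FIRST = { ε }
  T → - - -: FIRST = { '-' }
S has only one production, so no FIRST/FIRST conflict is possible there.

Conflict for X: X → - ) and X → X y -
  Overlap: { '-' }
Conflict for X: X → ) - and X → X y -
  Overlap: { ')' }
Conflict for T: T → X - X and T → T y
  Overlap: { ')', '-' }
Conflict for T: T → X - X and T → - - -
  Overlap: { '-' }
Conflict for T: T → T y and T → - - -
  Overlap: { '-' }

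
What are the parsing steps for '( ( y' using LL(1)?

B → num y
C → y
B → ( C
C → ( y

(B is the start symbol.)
LL(1) parsing maintains a stack (initially the start symbol over $) and the input. At each step: if the stack top is a terminal, match it against the current input token; if it is a non-terminal N, replace it with the RHS of M[N, lookahead] (the unique production whose predict set contains the lookahead).

Stack is shown with the top on the left.

Stack  Input    Action
----------------------
B $    ( ( y $  output B → ( C
( C $  ( ( y $  match '('
C $    ( y $    output C → ( y
( y $  ( y $    match '('
y $    y $      match 'y'
$      $        accept

The string is accepted.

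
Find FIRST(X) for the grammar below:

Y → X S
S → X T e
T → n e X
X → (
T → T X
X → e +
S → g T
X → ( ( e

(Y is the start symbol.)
From X → (:
  - '(' is a terminal: add '(' and stop
From X → e +:
  - e is a terminal: add 'e' and stop
From X → ( ( e:
  - '(' is a terminal: add '(' and stop

Collecting: FIRST(X) = { '(', 'e' }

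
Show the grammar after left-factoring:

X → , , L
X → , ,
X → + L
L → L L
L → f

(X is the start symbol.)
Left-factoring transforms A → αβ₁ | αβ₂ into A → αA' and A' → β₁ | β₂
(α is the longest common prefix among the alternatives). Repeat until
no nonterminal has two alternatives with a common prefix.

Round 1: X has alternatives sharing prefix ', ,'. Introduce X': X → , , X'
  Add: X' → L
  Add: X' → ε

No remaining common prefixes — done.

Resulting grammar:
X → , , X'
X' → L
X' → ε
X → + L
L → L L
L → f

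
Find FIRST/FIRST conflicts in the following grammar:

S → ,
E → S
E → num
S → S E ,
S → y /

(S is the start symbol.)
A FIRST/FIRST conflict occurs when two productions N → α and N → β for the same non-terminal have FIRST(α) ∩ FIRST(β) ≠ ∅ (with ε ∈ FIRST of a nullable right-hand side, so two nullable alternatives also conflict).

FIRST sets of the non-terminals at (or reachable through a nullable prefix from) the front of some alternative:
  FIRST(S) = { ',', 'y' }

Productions for S:
  S → ,: FIRST = { ',' }
  S → S E ,: FIRST = { ',', 'y' }
  S → y /: FIRST = { 'y' }
Productions for E:
  E → S: FIRST = { ',', 'y' }
  E → num: FIRST = { 'num' }

Conflict for S: S → , and S → S E ,
  Overlap: { ',' }
Conflict for S: S → S E , and S → y /
  Overlap: { 'y' }

Answer: Yes. S → ',' / S → S E ',' on { ',' }; S → S E ',' / S → y '/' on { 'y' }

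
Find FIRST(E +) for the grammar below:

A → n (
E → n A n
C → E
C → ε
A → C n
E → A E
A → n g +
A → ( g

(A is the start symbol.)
FIRST sets of the non-terminals involved (from the grammar, by fixed-point iteration):
  FIRST(E) = { '(', 'n' }

To compute FIRST(E +), process the symbols left to right:
Symbol E is a non-terminal. Add FIRST(E) \ {ε} = { '(', 'n' }
E is not nullable (ε ∉ FIRST(E)), so stop here.
FIRST(E +) = { '(', 'n' }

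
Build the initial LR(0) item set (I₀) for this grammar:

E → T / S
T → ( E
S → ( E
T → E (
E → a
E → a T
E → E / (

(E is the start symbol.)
{ [E → . E / (], [E → . T / S], [E → . a T], [E → . a], [E' → . E], [T → . ( E], [T → . E (] }

First, augment the grammar with E' → E
I₀ = CLOSURE({ [E' → . E] }):
  [E' → . E] has the dot before E: add [E → . T / S], [E → . a], [E → . a T], [E → . E / (]
  [E → . T / S] has the dot before T: add [T → . ( E], [T → . E (]
No further items can be added.

I₀ = { [E → . E / (], [E → . T / S], [E → . a T], [E → . a], [E' → . E], [T → . ( E], [T → . E (] }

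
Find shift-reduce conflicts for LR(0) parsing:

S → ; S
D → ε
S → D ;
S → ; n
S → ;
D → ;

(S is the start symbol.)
A shift-reduce conflict occurs when an LR(0) state has both:
  - a complete (reduce) item [A → α .] (dot at the end), and
  - a shift item [B → β . c γ] (dot before a terminal).

Augment with S' → S and build the canonical LR(0) collection (I0 = CLOSURE({[S' → . S]}), then GOTO on every symbol after a dot until no new states appear). It has 7 states:
  I0: { [D → . ;], [D → .], [S → . ; S], [S → . ; n], [S → . ;], [S → . D ;], [S' → . S] }  — shift, reduce
  I1: { [D → . ;], [D → .], [D → ; .], [S → . ; S], [S → . ; n], [S → . ;], [S → . D ;], [S → ; . S], [S → ; . n], [S → ; .] }  — shift, 3 reduces
  I2: { [S → D . ;] }  — shift
  I3: { [S' → S .] }  — accept
  I4: { [S → D ; .] }  — reduce
  I5: { [S → ; S .] }  — reduce
  I6: { [S → ; n .] }  — reduce

I0 contains reduce item [D → .] and shift items [D → . ;], [S → . ;], [S → . ; S], [S → . ; n] — shift-reduce conflict.
I1 contains reduce items [D → .], [D → ; .], [S → ; .] and shift items [D → . ;], [S → . ;], [S → . ; S], [S → . ; n], [S → ; . n] — shift-reduce conflict.

Answer: Yes — I0: [D → .] vs [D → . ;]; I1: [D → .] vs [D → . ;]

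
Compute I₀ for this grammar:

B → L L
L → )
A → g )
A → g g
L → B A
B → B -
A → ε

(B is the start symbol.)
First, augment the grammar with B' → B
I₀ = CLOSURE({ [B' → . B] }):
  [B' → . B] has the dot before B: add [B → . L L], [B → . B -]
  [B → . L L] has the dot before L: add [L → . )], [L → . B A]
No further items can be added.

I₀ = { [B → . B -], [B → . L L], [B' → . B], [L → . )], [L → . B A] }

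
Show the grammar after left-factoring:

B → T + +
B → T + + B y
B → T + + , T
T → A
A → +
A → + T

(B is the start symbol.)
B → T + + B'
B' → ε
B' → B y
B' → , T
T → A
A → + A'
A' → ε
A' → T

Left-factoring transforms A → αβ₁ | αβ₂ into A → αA' and A' → β₁ | β₂
(α is the longest common prefix among the alternatives). Repeat until
no nonterminal has two alternatives with a common prefix.

Round 1: B has alternatives sharing prefix 'T + +'. Introduce B': B → T + + B'
  Add: B' → ε
  Add: B' → B y
  Add: B' → , T

Round 2: A has alternatives sharing prefix '+'. Introduce A': A → + A'
  Add: A' → ε
  Add: A' → T

No remaining common prefixes — done.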